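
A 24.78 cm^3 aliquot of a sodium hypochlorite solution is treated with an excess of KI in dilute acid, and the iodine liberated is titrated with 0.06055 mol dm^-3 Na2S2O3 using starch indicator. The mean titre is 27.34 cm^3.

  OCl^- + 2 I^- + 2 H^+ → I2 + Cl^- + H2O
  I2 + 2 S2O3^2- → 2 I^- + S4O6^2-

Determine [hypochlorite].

0.03340 mol/L

n(S2O3^2-) = 0.02734 × 0.06055 = 1.655 × 10^-3 mol
n(I2) = n(S2O3^2-)/2 = 8.277 × 10^-4 mol
n(OCl^-) in the aliquot = 8.277 × 10^-4 mol (1:1 ratio)
[OCl^-] = 8.277 × 10^-4 / 0.02478 = 0.03340 mol/L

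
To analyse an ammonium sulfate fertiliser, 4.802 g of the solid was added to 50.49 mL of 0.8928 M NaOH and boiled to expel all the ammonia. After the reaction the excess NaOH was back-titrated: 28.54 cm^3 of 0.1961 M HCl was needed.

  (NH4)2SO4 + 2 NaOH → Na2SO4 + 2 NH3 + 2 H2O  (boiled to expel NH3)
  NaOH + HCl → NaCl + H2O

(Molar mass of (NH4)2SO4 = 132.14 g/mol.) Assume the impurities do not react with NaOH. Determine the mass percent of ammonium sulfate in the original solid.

54.32 %

n(NaOH) added = 0.05049 × 0.8928 = 0.04508 mol
n(HCl) used in back-titration = 0.02854 × 0.1961 = 5.597 × 10^-3 mol
n(NaOH) left over = 5.597 × 10^-3 mol (1:1 ratio)
n(NaOH) consumed by analyte = 0.04508 − 5.597 × 10^-3 = 0.03948 mol
From the 1:2 ratio, n((NH4)2SO4) = 1/2 × 0.03948 = 0.01974 mol
mass of (NH4)2SO4 = 0.01974 × 132.14 = 2.608 g
% (NH4)2SO4 = 2.608 / 4.802 × 100 = 54.32 %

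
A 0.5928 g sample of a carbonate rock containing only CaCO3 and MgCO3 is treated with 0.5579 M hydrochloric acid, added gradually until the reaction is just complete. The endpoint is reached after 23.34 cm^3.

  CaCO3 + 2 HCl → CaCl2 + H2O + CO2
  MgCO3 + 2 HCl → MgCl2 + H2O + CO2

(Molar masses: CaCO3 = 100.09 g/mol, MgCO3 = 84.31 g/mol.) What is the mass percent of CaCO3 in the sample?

n(HCl) = 0.02334 × 0.5579 = 0.01302 mol
Let x = n(CaCO3), y = n(MgCO3).
Titrant: 2x + 2y = 0.01302;  mass: 100.09x + 84.31y = 0.5928
Solving, x = 2.781 × 10^-3 mol, y = 3.730 × 10^-3 mol
mass of CaCO3 = 2.781 × 10^-3 × 100.09 = 0.2783 g
% CaCO3 = 0.2783 / 0.5928 × 100 = 46.95 %

46.95 %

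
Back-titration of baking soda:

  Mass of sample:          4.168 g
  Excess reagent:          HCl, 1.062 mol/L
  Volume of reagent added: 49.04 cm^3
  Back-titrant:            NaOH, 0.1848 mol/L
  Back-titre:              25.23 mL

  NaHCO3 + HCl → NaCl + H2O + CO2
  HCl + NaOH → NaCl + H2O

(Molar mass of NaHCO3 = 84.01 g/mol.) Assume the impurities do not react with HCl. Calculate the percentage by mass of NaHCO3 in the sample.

n(HCl) added = 0.04904 × 1.062 = 0.05208 mol
n(NaOH) used in back-titration = 0.02523 × 0.1848 = 4.663 × 10^-3 mol
n(HCl) left over = 4.663 × 10^-3 mol (1:1 ratio)
n(HCl) consumed by analyte = 0.05208 − 4.663 × 10^-3 = 0.04742 mol
n(NaHCO3) = 0.04742 mol (1:1 ratio)
mass of NaHCO3 = 0.04742 × 84.01 = 3.984 g
% NaHCO3 = 3.984 / 4.168 × 100 = 95.58 %

95.58 %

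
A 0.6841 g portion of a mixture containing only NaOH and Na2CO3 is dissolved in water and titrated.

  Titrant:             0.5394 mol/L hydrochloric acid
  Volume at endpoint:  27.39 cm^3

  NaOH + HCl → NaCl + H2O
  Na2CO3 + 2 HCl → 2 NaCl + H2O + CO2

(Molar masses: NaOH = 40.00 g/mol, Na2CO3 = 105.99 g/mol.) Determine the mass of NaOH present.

0.3043 g

n(HCl) = 0.02739 × 0.5394 = 0.01477 mol
Let x = n(NaOH), y = n(Na2CO3).
Titrant: 1x + 2y = 0.01477;  mass: 40.00x + 105.99y = 0.6841
Solving, x = 7.607 × 10^-3 mol, y = 3.583 × 10^-3 mol
mass of NaOH = 7.607 × 10^-3 × 40.00 = 0.3043 g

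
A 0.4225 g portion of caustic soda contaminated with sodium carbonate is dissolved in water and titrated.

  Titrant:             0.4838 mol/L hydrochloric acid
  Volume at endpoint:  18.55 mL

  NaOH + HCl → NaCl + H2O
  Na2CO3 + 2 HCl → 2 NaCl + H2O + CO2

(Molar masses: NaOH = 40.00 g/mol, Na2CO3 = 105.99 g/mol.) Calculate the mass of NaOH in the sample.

n(HCl) = 0.01855 × 0.4838 = 8.974 × 10^-3 mol
Let x = n(NaOH), y = n(Na2CO3).
Titrant: 1x + 2y = 8.974 × 10^-3;  mass: 40.00x + 105.99y = 0.4225
Solving, x = 4.086 × 10^-3 mol, y = 2.444 × 10^-3 mol
mass of NaOH = 4.086 × 10^-3 × 40.00 = 0.1635 g

0.1635 g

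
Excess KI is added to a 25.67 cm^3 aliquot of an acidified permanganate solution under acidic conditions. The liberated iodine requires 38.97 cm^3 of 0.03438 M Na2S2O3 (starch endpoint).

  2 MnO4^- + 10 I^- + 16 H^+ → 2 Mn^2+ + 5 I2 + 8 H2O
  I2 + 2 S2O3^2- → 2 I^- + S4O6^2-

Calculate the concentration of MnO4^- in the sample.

n(S2O3^2-) = 0.03897 × 0.03438 = 1.340 × 10^-3 mol
n(I2) = n(S2O3^2-)/2 = 6.699 × 10^-4 mol
From the 2:5 ratio, n(MnO4^-) in the aliquot = 2/5 × 6.699 × 10^-4 = 2.680 × 10^-4 mol
[MnO4^-] = 2.680 × 10^-4 / 0.02567 = 0.01044 mol/L

0.01044 M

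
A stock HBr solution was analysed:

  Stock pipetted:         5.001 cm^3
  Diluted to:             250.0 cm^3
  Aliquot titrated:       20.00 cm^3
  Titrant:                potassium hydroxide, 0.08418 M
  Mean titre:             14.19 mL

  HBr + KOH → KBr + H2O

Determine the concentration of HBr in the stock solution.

2.986 M

n(KOH) = 0.01419 × 0.08418 = 1.195 × 10^-3 mol
n(HBr) in the aliquot = 1.195 × 10^-3 mol (1:1 ratio)
[HBr]_dilute = 1.195 × 10^-3 / 0.02000 = 0.05973 mol/L
Dilution factor = 250.0 / 5.001 = 49.99
[HBr]_stock = 0.05973 × 49.99 = 2.986 mol/L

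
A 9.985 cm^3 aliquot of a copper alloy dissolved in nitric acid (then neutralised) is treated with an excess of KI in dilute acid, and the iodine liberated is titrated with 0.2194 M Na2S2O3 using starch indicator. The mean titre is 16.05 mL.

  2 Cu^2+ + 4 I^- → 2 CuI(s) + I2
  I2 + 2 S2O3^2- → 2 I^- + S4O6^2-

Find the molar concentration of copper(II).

0.3527 M

n(S2O3^2-) = 0.01605 × 0.2194 = 3.521 × 10^-3 mol
n(I2) = n(S2O3^2-)/2 = 1.761 × 10^-3 mol
From the 2:1 ratio, n(Cu2+) in the aliquot = 2/1 × 1.761 × 10^-3 = 3.521 × 10^-3 mol
[Cu2+] = 3.521 × 10^-3 / 0.009985 = 0.3527 mol/L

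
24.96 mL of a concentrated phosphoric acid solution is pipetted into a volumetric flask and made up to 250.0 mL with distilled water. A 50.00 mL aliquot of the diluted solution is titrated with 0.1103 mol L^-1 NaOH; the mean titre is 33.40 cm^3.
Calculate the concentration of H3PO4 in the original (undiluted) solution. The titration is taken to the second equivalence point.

0.3690 mol/L

H3PO4 + 2 NaOH → Na2HPO4 + 2 H2O
n(NaOH) = 0.03340 × 0.1103 = 3.684 × 10^-3 mol
From the 1:2 ratio, n(H3PO4) in the aliquot = 1/2 × 3.684 × 10^-3 = 1.842 × 10^-3 mol
[H3PO4]_dilute = 1.842 × 10^-3 / 0.05000 = 0.03684 mol/L
Dilution factor = 250.0 / 24.96 = 10.02
[H3PO4]_stock = 0.03684 × 10.02 = 0.3690 mol/L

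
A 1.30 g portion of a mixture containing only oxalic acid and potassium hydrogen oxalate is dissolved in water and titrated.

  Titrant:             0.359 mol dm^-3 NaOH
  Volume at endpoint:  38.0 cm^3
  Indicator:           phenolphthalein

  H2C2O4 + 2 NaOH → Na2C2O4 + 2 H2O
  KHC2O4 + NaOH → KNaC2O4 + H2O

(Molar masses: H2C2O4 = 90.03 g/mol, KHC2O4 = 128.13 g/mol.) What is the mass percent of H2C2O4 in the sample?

n(NaOH) = 0.0380 × 0.359 = 0.0136 mol
Let x = n(H2C2O4), y = n(KHC2O4).
Titrant: 2x + 1y = 0.0136;  mass: 90.03x + 128.13y = 1.30
Solving, x = 2.69 × 10^-3 mol, y = 8.25 × 10^-3 mol
mass of H2C2O4 = 2.69 × 10^-3 × 90.03 = 0.243 g
% H2C2O4 = 0.243 / 1.30 × 100 = 18.7 %

18.7 %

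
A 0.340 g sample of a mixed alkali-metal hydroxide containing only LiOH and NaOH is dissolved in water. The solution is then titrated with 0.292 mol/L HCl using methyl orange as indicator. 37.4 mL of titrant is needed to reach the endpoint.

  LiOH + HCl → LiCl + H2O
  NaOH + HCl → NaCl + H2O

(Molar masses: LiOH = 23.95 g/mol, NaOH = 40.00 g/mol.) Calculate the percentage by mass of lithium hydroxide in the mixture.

n(HCl) = 0.0374 × 0.292 = 0.0109 mol
Let x = n(LiOH), y = n(NaOH).
Titrant: 1x + 1y = 0.0109;  mass: 23.95x + 40.00y = 0.340
Solving, x = 6.03 × 10^-3 mol, y = 4.89 × 10^-3 mol
mass of LiOH = 6.03 × 10^-3 × 23.95 = 0.144 g
% LiOH = 0.144 / 0.340 × 100 = 42.5 %

42.5 %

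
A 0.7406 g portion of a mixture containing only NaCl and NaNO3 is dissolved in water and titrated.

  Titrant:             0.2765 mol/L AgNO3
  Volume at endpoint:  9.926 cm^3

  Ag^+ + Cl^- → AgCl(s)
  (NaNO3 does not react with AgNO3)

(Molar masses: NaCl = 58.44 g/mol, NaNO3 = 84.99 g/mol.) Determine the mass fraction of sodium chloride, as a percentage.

n(AgNO3) = 0.009926 × 0.2765 = 2.745 × 10^-3 mol
Let x = n(NaCl), y = n(NaNO3).
Titrant: 1x = 2.745 × 10^-3;  mass: 58.44x + 84.99y = 0.7406
Solving, x = 2.745 × 10^-3 mol, y = 6.827 × 10^-3 mol
mass of NaCl = 2.745 × 10^-3 × 58.44 = 0.1604 g
% NaCl = 0.1604 / 0.7406 × 100 = 21.66 %

21.66 %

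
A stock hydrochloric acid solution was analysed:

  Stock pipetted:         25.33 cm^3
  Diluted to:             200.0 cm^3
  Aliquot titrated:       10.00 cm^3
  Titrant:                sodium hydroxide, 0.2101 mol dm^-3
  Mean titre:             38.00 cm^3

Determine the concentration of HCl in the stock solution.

HCl + NaOH → NaCl + H2O
n(NaOH) = 0.03800 × 0.2101 = 7.984 × 10^-3 mol
n(HCl) in the aliquot = 7.984 × 10^-3 mol (1:1 ratio)
[HCl]_dilute = 7.984 × 10^-3 / 0.01000 = 0.7984 mol/L
Dilution factor = 200.0 / 25.33 = 7.896
[HCl]_stock = 0.7984 × 7.896 = 6.304 mol/L

6.304 mol/L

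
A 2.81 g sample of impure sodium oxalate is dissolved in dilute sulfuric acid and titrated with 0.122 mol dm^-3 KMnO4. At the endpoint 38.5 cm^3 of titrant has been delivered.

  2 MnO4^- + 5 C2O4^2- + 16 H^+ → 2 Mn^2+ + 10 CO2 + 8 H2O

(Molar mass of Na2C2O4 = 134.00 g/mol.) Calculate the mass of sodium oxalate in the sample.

1.57 g

n(KMnO4) = 0.0385 L × 0.122 mol/L = 4.70 × 10^-3 mol
From the 5:2 ratio, n(Na2C2O4) = 5/2 × 4.70 × 10^-3 = 0.0117 mol
mass of Na2C2O4 = 0.0117 × 134.00 g/mol = 1.57 g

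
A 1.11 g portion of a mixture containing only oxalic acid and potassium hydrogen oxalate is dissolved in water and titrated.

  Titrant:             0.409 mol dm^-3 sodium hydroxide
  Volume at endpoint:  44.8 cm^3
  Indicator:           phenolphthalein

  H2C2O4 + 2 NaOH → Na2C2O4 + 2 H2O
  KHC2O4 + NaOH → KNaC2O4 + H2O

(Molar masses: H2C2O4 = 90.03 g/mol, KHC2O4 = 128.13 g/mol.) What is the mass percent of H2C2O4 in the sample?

n(NaOH) = 0.0448 × 0.409 = 0.0183 mol
Let x = n(H2C2O4), y = n(KHC2O4).
Titrant: 2x + 1y = 0.0183;  mass: 90.03x + 128.13y = 1.11
Solving, x = 7.45 × 10^-3 mol, y = 3.43 × 10^-3 mol
mass of H2C2O4 = 7.45 × 10^-3 × 90.03 = 0.670 g
% H2C2O4 = 0.670 / 1.11 × 100 = 60.4 %

60.4 %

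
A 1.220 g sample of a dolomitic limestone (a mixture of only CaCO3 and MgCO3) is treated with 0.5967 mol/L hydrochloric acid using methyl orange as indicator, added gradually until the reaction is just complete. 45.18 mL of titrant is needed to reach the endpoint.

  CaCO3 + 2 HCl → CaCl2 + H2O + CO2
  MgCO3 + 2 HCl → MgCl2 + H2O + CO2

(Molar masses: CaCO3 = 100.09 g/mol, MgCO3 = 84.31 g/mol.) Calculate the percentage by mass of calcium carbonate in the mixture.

n(HCl) = 0.04518 × 0.5967 = 0.02696 mol
Let x = n(CaCO3), y = n(MgCO3).
Titrant: 2x + 2y = 0.02696;  mass: 100.09x + 84.31y = 1.220
Solving, x = 5.295 × 10^-3 mol, y = 8.185 × 10^-3 mol
mass of CaCO3 = 5.295 × 10^-3 × 100.09 = 0.5299 g
% CaCO3 = 0.5299 / 1.220 × 100 = 43.44 %

43.44 %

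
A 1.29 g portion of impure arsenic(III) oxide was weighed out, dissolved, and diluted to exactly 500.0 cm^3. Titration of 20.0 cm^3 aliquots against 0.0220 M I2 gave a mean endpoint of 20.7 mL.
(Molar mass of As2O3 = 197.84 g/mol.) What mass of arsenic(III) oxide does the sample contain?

As2O3 + 2 I2 + 2 H2O → As2O5 + 4 HI
n(I2) per titration = 0.0207 × 0.0220 = 4.55 × 10^-4 mol
From the 1:2 ratio, n(As2O3) in each aliquot = 1/2 × 4.55 × 10^-4 = 2.28 × 10^-4 mol
n(As2O3) in the whole flask = 2.28 × 10^-4 × 500.0/20.0 = 5.69 × 10^-3 mol
mass of As2O3 = 5.69 × 10^-3 × 197.84 = 1.13 g

1.13 g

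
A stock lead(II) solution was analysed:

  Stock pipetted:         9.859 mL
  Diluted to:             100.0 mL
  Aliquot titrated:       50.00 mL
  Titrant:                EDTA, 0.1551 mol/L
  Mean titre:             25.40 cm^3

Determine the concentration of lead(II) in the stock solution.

0.7992 mol/L

Pb^2+ + EDTA^4- → [Pb(EDTA)]^2-
n(EDTA) = 0.02540 × 0.1551 = 3.940 × 10^-3 mol
n(Pb2+) in the aliquot = 3.940 × 10^-3 mol (1:1 ratio)
[Pb2+]_dilute = 3.940 × 10^-3 / 0.05000 = 0.07879 mol/L
Dilution factor = 100.0 / 9.859 = 10.14
[Pb2+]_stock = 0.07879 × 10.14 = 0.7992 mol/L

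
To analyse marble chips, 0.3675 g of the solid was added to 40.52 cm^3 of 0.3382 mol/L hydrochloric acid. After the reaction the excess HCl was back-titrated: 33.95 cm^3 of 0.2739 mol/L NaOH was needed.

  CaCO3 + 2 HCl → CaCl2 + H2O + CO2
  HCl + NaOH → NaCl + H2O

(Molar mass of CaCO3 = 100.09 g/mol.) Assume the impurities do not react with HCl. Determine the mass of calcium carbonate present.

n(HCl) added = 0.04052 × 0.3382 = 0.01370 mol
n(NaOH) used in back-titration = 0.03395 × 0.2739 = 9.299 × 10^-3 mol
n(HCl) left over = 9.299 × 10^-3 mol (1:1 ratio)
n(HCl) consumed by analyte = 0.01370 − 9.299 × 10^-3 = 4.405 × 10^-3 mol
From the 1:2 ratio, n(CaCO3) = 1/2 × 4.405 × 10^-3 = 2.202 × 10^-3 mol
mass of CaCO3 = 2.202 × 10^-3 × 100.09 = 0.2204 g

0.2204 g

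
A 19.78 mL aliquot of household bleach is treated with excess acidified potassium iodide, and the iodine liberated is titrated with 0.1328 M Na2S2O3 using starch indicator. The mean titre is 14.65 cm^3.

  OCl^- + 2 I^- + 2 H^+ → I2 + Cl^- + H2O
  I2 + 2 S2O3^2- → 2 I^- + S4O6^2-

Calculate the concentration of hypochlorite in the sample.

0.04918 M

n(S2O3^2-) = 0.01465 × 0.1328 = 1.946 × 10^-3 mol
n(I2) = n(S2O3^2-)/2 = 9.728 × 10^-4 mol
n(OCl^-) in the aliquot = 9.728 × 10^-4 mol (1:1 ratio)
[OCl^-] = 9.728 × 10^-4 / 0.01978 = 0.04918 mol/L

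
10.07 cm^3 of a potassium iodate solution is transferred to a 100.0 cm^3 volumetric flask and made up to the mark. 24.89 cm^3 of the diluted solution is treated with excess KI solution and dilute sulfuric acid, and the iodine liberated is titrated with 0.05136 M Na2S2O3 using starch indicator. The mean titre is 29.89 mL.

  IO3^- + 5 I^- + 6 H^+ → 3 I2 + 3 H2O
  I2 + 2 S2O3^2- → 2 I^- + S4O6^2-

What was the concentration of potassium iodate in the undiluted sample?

0.1021 M

n(S2O3^2-) = 0.02989 × 0.05136 = 1.535 × 10^-3 mol
n(I2) = n(S2O3^2-)/2 = 7.676 × 10^-4 mol
From the 1:3 ratio, n(IO3^-) in the aliquot = 1/3 × 7.676 × 10^-4 = 2.559 × 10^-4 mol
[IO3^-]_dilute = 2.559 × 10^-4 / 0.02489 = 0.01028 mol/L
[IO3^-]_original = 0.01028 × 100.0/10.07 = 0.1021 mol/L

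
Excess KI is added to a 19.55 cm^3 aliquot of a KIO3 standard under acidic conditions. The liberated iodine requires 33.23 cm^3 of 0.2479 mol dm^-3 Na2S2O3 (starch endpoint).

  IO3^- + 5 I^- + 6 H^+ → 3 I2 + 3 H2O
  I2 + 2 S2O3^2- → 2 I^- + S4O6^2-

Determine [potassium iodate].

0.07023 mol/L

n(S2O3^2-) = 0.03323 × 0.2479 = 8.238 × 10^-3 mol
n(I2) = n(S2O3^2-)/2 = 4.119 × 10^-3 mol
From the 1:3 ratio, n(IO3^-) in the aliquot = 1/3 × 4.119 × 10^-3 = 1.373 × 10^-3 mol
[IO3^-] = 1.373 × 10^-3 / 0.01955 = 0.07023 mol/L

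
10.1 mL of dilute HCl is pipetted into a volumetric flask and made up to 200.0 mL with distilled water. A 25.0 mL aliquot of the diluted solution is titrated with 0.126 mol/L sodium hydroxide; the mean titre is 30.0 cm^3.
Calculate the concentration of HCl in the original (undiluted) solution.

2.99 mol/L

HCl + NaOH → NaCl + H2O
n(NaOH) = 0.0300 × 0.126 = 3.78 × 10^-3 mol
n(HCl) in the aliquot = 3.78 × 10^-3 mol (1:1 ratio)
[HCl]_dilute = 3.78 × 10^-3 / 0.0250 = 0.151 mol/L
Dilution factor = 200.0 / 10.1 = 19.80
[HCl]_stock = 0.151 × 19.80 = 2.99 mol/L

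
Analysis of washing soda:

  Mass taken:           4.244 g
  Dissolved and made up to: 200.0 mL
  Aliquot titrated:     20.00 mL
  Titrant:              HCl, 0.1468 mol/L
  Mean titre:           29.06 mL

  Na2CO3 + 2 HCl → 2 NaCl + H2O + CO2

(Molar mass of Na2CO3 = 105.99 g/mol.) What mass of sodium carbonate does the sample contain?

n(HCl) per titration = 0.02906 × 0.1468 = 4.266 × 10^-3 mol
From the 1:2 ratio, n(Na2CO3) in each aliquot = 1/2 × 4.266 × 10^-3 = 2.133 × 10^-3 mol
n(Na2CO3) in the whole flask = 2.133 × 10^-3 × 200.0/20.00 = 0.02133 mol
mass of Na2CO3 = 0.02133 × 105.99 = 2.261 g

2.261 g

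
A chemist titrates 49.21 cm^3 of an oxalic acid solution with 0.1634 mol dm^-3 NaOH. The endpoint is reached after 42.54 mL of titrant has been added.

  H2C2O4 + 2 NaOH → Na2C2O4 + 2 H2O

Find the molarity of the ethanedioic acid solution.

n(NaOH) = 0.04254 L × 0.1634 mol/L = 6.951 × 10^-3 mol
From the 1:2 mole ratio, n(H2C2O4) = 1/2 × 6.951 × 10^-3 = 3.476 × 10^-3 mol
[H2C2O4] = 3.476 × 10^-3 mol / 0.04921 L = 0.07063 mol/L

0.07063 mol/L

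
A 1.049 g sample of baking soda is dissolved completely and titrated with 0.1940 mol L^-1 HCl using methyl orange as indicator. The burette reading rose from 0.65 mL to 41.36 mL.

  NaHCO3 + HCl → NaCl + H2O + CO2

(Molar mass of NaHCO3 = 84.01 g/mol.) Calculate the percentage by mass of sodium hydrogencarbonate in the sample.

n(HCl) = 0.04071 L × 0.1940 mol/L = 7.898 × 10^-3 mol
n(NaHCO3) = 7.898 × 10^-3 mol (1:1 ratio)
mass of NaHCO3 = 7.898 × 10^-3 × 84.01 g/mol = 0.6635 g
% NaHCO3 = 0.6635 / 1.049 × 100 = 63.25 %

63.25 %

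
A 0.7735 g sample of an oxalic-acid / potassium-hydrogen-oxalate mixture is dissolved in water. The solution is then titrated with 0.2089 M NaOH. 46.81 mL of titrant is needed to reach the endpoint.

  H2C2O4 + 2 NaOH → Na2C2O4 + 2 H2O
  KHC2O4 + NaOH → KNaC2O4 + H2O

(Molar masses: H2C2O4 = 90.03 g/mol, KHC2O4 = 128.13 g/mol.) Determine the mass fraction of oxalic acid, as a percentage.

33.57 %

n(NaOH) = 0.04681 × 0.2089 = 9.779 × 10^-3 mol
Let x = n(H2C2O4), y = n(KHC2O4).
Titrant: 2x + 1y = 9.779 × 10^-3;  mass: 90.03x + 128.13y = 0.7735
Solving, x = 2.884 × 10^-3 mol, y = 4.010 × 10^-3 mol
mass of H2C2O4 = 2.884 × 10^-3 × 90.03 = 0.2597 g
% H2C2O4 = 0.2597 / 0.7735 × 100 = 33.57 %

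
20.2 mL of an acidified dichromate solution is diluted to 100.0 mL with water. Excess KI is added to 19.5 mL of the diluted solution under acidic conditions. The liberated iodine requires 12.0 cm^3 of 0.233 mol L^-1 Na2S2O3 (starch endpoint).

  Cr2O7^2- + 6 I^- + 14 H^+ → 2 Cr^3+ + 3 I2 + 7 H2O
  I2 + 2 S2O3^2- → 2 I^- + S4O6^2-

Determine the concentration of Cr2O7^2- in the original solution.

0.118 mol/L

n(S2O3^2-) = 0.0120 × 0.233 = 2.80 × 10^-3 mol
n(I2) = n(S2O3^2-)/2 = 1.40 × 10^-3 mol
From the 1:3 ratio, n(Cr2O7^2-) in the aliquot = 1/3 × 1.40 × 10^-3 = 4.66 × 10^-4 mol
[Cr2O7^2-]_dilute = 4.66 × 10^-4 / 0.0195 = 0.0239 mol/L
[Cr2O7^2-]_original = 0.0239 × 100.0/20.2 = 0.118 mol/L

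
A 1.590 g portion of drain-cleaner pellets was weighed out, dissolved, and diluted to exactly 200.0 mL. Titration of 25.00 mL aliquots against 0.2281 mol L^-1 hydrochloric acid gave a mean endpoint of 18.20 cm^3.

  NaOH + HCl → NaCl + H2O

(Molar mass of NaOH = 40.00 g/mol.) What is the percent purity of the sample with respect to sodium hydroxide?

n(HCl) per titration = 0.01820 × 0.2281 = 4.151 × 10^-3 mol
n(NaOH) in each aliquot = 4.151 × 10^-3 mol (1:1 ratio)
n(NaOH) in the whole flask = 4.151 × 10^-3 × 200.0/25.00 = 0.03321 mol
mass of NaOH = 0.03321 × 40.00 = 1.328 g
% NaOH = 1.328 / 1.590 × 100 = 83.55 %

83.55 %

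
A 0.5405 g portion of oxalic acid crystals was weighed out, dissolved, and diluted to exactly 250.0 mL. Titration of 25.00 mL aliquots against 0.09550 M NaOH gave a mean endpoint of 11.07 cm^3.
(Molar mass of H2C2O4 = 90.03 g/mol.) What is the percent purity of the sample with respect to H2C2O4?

88.05 %

H2C2O4 + 2 NaOH → Na2C2O4 + 2 H2O
n(NaOH) per titration = 0.01107 × 0.09550 = 1.057 × 10^-3 mol
From the 1:2 ratio, n(H2C2O4) in each aliquot = 1/2 × 1.057 × 10^-3 = 5.286 × 10^-4 mol
n(H2C2O4) in the whole flask = 5.286 × 10^-4 × 250.0/25.00 = 5.286 × 10^-3 mol
mass of H2C2O4 = 5.286 × 10^-3 × 90.03 = 0.4759 g
% H2C2O4 = 0.4759 / 0.5405 × 100 = 88.05 %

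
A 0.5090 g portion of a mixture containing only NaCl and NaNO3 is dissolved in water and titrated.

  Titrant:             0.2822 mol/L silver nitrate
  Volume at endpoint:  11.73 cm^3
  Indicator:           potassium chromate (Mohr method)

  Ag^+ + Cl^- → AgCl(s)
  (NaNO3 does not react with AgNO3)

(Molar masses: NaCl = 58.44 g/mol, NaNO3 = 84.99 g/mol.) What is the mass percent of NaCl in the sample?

n(AgNO3) = 0.01173 × 0.2822 = 3.310 × 10^-3 mol
Let x = n(NaCl), y = n(NaNO3).
Titrant: 1x = 3.310 × 10^-3;  mass: 58.44x + 84.99y = 0.5090
Solving, x = 3.310 × 10^-3 mol, y = 3.713 × 10^-3 mol
mass of NaCl = 3.310 × 10^-3 × 58.44 = 0.1934 g
% NaCl = 0.1934 / 0.5090 × 100 = 38.01 %

38.01 %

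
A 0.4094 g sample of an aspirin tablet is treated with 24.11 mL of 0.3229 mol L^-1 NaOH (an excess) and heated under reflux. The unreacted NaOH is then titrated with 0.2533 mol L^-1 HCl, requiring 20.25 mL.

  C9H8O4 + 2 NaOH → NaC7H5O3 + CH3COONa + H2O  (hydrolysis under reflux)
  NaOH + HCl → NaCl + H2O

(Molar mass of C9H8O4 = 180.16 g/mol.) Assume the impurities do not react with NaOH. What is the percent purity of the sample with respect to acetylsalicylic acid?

58.44 %

n(NaOH) added = 0.02411 × 0.3229 = 7.785 × 10^-3 mol
n(HCl) used in back-titration = 0.02025 × 0.2533 = 5.129 × 10^-3 mol
n(NaOH) left over = 5.129 × 10^-3 mol (1:1 ratio)
n(NaOH) consumed by analyte = 7.785 × 10^-3 − 5.129 × 10^-3 = 2.656 × 10^-3 mol
From the 1:2 ratio, n(C9H8O4) = 1/2 × 2.656 × 10^-3 = 1.328 × 10^-3 mol
mass of C9H8O4 = 1.328 × 10^-3 × 180.16 = 0.2392 g
% C9H8O4 = 0.2392 / 0.4094 × 100 = 58.44 %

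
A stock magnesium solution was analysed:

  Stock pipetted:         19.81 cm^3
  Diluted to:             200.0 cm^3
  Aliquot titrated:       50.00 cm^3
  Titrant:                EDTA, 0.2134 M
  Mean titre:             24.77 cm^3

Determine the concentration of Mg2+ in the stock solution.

Mg^2+ + EDTA^4- → [Mg(EDTA)]^2-
n(EDTA) = 0.02477 × 0.2134 = 5.286 × 10^-3 mol
n(Mg2+) in the aliquot = 5.286 × 10^-3 mol (1:1 ratio)
[Mg2+]_dilute = 5.286 × 10^-3 / 0.05000 = 0.1057 mol/L
Dilution factor = 200.0 / 19.81 = 10.10
[Mg2+]_stock = 0.1057 × 10.10 = 1.067 mol/L

1.067 M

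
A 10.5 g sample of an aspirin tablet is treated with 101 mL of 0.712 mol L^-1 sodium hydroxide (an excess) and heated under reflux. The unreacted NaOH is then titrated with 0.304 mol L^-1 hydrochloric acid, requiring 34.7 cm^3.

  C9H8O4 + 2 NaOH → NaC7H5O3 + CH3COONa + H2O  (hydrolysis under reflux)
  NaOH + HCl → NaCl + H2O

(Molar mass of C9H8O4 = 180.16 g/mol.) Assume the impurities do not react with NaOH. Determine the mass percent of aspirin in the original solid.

52.6 %

n(NaOH) added = 0.101 × 0.712 = 0.0719 mol
n(HCl) used in back-titration = 0.0347 × 0.304 = 0.0105 mol
n(NaOH) left over = 0.0105 mol (1:1 ratio)
n(NaOH) consumed by analyte = 0.0719 − 0.0105 = 0.0614 mol
From the 1:2 ratio, n(C9H8O4) = 1/2 × 0.0614 = 0.0307 mol
mass of C9H8O4 = 0.0307 × 180.16 = 5.53 g
% C9H8O4 = 5.53 / 10.5 × 100 = 52.6 %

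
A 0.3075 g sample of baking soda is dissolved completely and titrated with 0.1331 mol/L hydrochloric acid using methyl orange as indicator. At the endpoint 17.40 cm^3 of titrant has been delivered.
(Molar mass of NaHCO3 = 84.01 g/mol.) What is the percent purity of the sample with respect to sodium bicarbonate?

63.27 %

NaHCO3 + HCl → NaCl + H2O + CO2
n(HCl) = 0.01740 L × 0.1331 mol/L = 2.316 × 10^-3 mol
n(NaHCO3) = 2.316 × 10^-3 mol (1:1 ratio)
mass of NaHCO3 = 2.316 × 10^-3 × 84.01 g/mol = 0.1946 g
% NaHCO3 = 0.1946 / 0.3075 × 100 = 63.27 %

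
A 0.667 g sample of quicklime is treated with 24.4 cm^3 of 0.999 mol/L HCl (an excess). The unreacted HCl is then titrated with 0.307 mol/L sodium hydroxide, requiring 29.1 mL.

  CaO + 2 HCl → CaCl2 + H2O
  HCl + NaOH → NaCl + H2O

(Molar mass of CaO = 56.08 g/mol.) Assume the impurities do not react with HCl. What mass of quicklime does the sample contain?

n(HCl) added = 0.0244 × 0.999 = 0.0244 mol
n(NaOH) used in back-titration = 0.0291 × 0.307 = 8.93 × 10^-3 mol
n(HCl) left over = 8.93 × 10^-3 mol (1:1 ratio)
n(HCl) consumed by analyte = 0.0244 − 8.93 × 10^-3 = 0.0154 mol
From the 1:2 ratio, n(CaO) = 1/2 × 0.0154 = 7.72 × 10^-3 mol
mass of CaO = 7.72 × 10^-3 × 56.08 = 0.433 g

0.433 g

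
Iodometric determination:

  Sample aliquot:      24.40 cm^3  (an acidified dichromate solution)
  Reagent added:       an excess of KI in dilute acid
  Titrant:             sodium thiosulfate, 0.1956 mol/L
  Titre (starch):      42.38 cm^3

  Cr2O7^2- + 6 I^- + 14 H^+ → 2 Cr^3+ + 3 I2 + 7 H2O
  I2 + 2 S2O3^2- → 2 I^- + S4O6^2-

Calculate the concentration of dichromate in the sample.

n(S2O3^2-) = 0.04238 × 0.1956 = 8.290 × 10^-3 mol
n(I2) = n(S2O3^2-)/2 = 4.145 × 10^-3 mol
From the 1:3 ratio, n(Cr2O7^2-) in the aliquot = 1/3 × 4.145 × 10^-3 = 1.382 × 10^-3 mol
[Cr2O7^2-] = 1.382 × 10^-3 / 0.02440 = 0.05662 mol/L

0.05662 mol/L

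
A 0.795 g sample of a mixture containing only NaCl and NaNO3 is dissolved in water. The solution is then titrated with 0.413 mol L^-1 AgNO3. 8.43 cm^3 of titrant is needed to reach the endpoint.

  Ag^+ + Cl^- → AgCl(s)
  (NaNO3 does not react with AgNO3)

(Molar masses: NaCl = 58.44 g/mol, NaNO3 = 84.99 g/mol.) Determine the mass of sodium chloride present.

n(AgNO3) = 0.00843 × 0.413 = 3.48 × 10^-3 mol
Let x = n(NaCl), y = n(NaNO3).
Titrant: 1x = 3.48 × 10^-3;  mass: 58.44x + 84.99y = 0.795
Solving, x = 3.48 × 10^-3 mol, y = 6.96 × 10^-3 mol
mass of NaCl = 3.48 × 10^-3 × 58.44 = 0.203 g

0.203 g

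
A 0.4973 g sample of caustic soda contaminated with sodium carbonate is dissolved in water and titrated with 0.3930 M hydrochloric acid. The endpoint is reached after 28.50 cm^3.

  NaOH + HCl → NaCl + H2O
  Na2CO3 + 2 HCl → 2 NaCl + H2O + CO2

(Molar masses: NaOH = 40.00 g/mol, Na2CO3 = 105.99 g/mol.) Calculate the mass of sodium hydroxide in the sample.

n(HCl) = 0.02850 × 0.3930 = 0.01120 mol
Let x = n(NaOH), y = n(Na2CO3).
Titrant: 1x + 2y = 0.01120;  mass: 40.00x + 105.99y = 0.4973
Solving, x = 7.408 × 10^-3 mol, y = 1.896 × 10^-3 mol
mass of NaOH = 7.408 × 10^-3 × 40.00 = 0.2963 g

0.2963 g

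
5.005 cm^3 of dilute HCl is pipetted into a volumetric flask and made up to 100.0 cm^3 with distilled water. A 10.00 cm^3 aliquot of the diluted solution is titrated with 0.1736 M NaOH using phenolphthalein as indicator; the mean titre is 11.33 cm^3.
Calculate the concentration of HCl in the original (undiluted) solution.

HCl + NaOH → NaCl + H2O
n(NaOH) = 0.01133 × 0.1736 = 1.967 × 10^-3 mol
n(HCl) in the aliquot = 1.967 × 10^-3 mol (1:1 ratio)
[HCl]_dilute = 1.967 × 10^-3 / 0.01000 = 0.1967 mol/L
Dilution factor = 100.0 / 5.005 = 19.98
[HCl]_stock = 0.1967 × 19.98 = 3.930 mol/L

3.930 M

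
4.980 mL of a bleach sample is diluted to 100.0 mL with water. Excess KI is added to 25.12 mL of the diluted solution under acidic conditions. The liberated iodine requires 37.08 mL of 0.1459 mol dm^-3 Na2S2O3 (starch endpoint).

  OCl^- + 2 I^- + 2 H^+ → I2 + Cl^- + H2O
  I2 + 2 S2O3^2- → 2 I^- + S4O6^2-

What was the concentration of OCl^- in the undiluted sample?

n(S2O3^2-) = 0.03708 × 0.1459 = 5.410 × 10^-3 mol
n(I2) = n(S2O3^2-)/2 = 2.705 × 10^-3 mol
n(OCl^-) in the aliquot = 2.705 × 10^-3 mol (1:1 ratio)
[OCl^-]_dilute = 2.705 × 10^-3 / 0.02512 = 0.1077 mol/L
[OCl^-]_original = 0.1077 × 100.0/4.980 = 2.162 mol/L

2.162 mol/L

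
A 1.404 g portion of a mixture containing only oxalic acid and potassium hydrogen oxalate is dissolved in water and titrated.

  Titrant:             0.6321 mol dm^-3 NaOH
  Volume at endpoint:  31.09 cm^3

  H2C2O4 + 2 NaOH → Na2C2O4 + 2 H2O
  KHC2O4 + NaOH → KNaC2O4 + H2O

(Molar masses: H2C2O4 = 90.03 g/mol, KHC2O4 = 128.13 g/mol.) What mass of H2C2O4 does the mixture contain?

n(NaOH) = 0.03109 × 0.6321 = 0.01965 mol
Let x = n(H2C2O4), y = n(KHC2O4).
Titrant: 2x + 1y = 0.01965;  mass: 90.03x + 128.13y = 1.404
Solving, x = 6.702 × 10^-3 mol, y = 6.249 × 10^-3 mol
mass of H2C2O4 = 6.702 × 10^-3 × 90.03 = 0.6033 g

0.6033 g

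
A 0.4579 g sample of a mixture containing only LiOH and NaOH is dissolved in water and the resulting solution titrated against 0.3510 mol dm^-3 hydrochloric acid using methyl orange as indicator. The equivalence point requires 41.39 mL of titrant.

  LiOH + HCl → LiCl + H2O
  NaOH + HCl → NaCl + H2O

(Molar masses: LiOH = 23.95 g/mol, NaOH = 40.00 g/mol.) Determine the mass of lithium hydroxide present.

0.1839 g

n(HCl) = 0.04139 × 0.3510 = 0.01453 mol
Let x = n(LiOH), y = n(NaOH).
Titrant: 1x + 1y = 0.01453;  mass: 23.95x + 40.00y = 0.4579
Solving, x = 7.677 × 10^-3 mol, y = 6.851 × 10^-3 mol
mass of LiOH = 7.677 × 10^-3 × 23.95 = 0.1839 g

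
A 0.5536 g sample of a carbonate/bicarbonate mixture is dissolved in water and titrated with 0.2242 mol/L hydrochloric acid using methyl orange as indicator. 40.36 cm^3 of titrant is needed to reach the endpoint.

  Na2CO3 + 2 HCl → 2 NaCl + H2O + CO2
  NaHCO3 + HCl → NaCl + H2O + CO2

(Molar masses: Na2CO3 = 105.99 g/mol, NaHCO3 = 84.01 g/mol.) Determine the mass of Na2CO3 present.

n(HCl) = 0.04036 × 0.2242 = 9.049 × 10^-3 mol
Let x = n(Na2CO3), y = n(NaHCO3).
Titrant: 2x + 1y = 9.049 × 10^-3;  mass: 105.99x + 84.01y = 0.5536
Solving, x = 3.330 × 10^-3 mol, y = 2.388 × 10^-3 mol
mass of Na2CO3 = 3.330 × 10^-3 × 105.99 = 0.3530 g

0.3530 g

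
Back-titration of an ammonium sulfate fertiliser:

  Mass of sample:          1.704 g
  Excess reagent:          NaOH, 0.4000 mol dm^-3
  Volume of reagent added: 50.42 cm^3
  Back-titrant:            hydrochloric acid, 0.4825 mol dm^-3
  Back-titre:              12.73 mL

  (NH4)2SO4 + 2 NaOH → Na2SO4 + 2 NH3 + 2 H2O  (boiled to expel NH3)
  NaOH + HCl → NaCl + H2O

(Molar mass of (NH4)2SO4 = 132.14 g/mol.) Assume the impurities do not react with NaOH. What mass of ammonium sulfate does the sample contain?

n(NaOH) added = 0.05042 × 0.4000 = 0.02017 mol
n(HCl) used in back-titration = 0.01273 × 0.4825 = 6.142 × 10^-3 mol
n(NaOH) left over = 6.142 × 10^-3 mol (1:1 ratio)
n(NaOH) consumed by analyte = 0.02017 − 6.142 × 10^-3 = 0.01403 mol
From the 1:2 ratio, n((NH4)2SO4) = 1/2 × 0.01403 = 7.013 × 10^-3 mol
mass of (NH4)2SO4 = 7.013 × 10^-3 × 132.14 = 0.9267 g

0.9267 g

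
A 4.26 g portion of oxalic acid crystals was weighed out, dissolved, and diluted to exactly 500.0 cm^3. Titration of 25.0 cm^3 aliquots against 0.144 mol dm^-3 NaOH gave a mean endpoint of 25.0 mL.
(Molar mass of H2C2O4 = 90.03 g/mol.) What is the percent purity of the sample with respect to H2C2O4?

76.1 %

H2C2O4 + 2 NaOH → Na2C2O4 + 2 H2O
n(NaOH) per titration = 0.0250 × 0.144 = 3.60 × 10^-3 mol
From the 1:2 ratio, n(H2C2O4) in each aliquot = 1/2 × 3.60 × 10^-3 = 1.80 × 10^-3 mol
n(H2C2O4) in the whole flask = 1.80 × 10^-3 × 500.0/25.0 = 0.0360 mol
mass of H2C2O4 = 0.0360 × 90.03 = 3.24 g
% H2C2O4 = 3.24 / 4.26 × 100 = 76.1 %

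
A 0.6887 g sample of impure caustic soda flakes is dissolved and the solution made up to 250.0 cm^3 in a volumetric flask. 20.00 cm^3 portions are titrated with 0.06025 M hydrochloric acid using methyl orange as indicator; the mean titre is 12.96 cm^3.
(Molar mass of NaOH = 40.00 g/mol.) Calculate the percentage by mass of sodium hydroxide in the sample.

NaOH + HCl → NaCl + H2O
n(HCl) per titration = 0.01296 × 0.06025 = 7.808 × 10^-4 mol
n(NaOH) in each aliquot = 7.808 × 10^-4 mol (1:1 ratio)
n(NaOH) in the whole flask = 7.808 × 10^-4 × 250.0/20.00 = 9.761 × 10^-3 mol
mass of NaOH = 9.761 × 10^-3 × 40.00 = 0.3904 g
% NaOH = 0.3904 / 0.6887 × 100 = 56.69 %

56.69 %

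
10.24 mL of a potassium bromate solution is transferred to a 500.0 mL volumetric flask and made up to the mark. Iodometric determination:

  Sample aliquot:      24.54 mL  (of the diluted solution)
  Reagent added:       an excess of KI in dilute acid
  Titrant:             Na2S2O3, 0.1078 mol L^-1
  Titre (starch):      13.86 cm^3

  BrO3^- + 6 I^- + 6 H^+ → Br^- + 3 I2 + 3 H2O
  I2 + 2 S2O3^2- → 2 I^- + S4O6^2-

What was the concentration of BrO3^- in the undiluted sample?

n(S2O3^2-) = 0.01386 × 0.1078 = 1.494 × 10^-3 mol
n(I2) = n(S2O3^2-)/2 = 7.471 × 10^-4 mol
From the 1:3 ratio, n(BrO3^-) in the aliquot = 1/3 × 7.471 × 10^-4 = 2.490 × 10^-4 mol
[BrO3^-]_dilute = 2.490 × 10^-4 / 0.02454 = 0.01015 mol/L
[BrO3^-]_original = 0.01015 × 500.0/10.24 = 0.4955 mol/L

0.4955 mol/L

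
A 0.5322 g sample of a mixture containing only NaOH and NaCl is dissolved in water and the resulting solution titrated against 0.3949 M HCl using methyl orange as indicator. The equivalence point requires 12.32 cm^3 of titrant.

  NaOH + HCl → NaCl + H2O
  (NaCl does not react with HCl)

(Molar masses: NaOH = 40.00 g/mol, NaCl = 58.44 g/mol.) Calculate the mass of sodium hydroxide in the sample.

0.1946 g

n(HCl) = 0.01232 × 0.3949 = 4.865 × 10^-3 mol
Let x = n(NaOH), y = n(NaCl).
Titrant: 1x = 4.865 × 10^-3;  mass: 40.00x + 58.44y = 0.5322
Solving, x = 4.865 × 10^-3 mol, y = 5.777 × 10^-3 mol
mass of NaOH = 4.865 × 10^-3 × 40.00 = 0.1946 g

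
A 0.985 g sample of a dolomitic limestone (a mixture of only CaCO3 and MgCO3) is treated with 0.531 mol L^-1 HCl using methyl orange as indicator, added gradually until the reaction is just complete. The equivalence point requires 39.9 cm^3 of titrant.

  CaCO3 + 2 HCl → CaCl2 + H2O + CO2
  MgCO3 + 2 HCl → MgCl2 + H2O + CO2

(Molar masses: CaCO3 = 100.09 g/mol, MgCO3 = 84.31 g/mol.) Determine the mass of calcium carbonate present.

n(HCl) = 0.0399 × 0.531 = 0.0212 mol
Let x = n(CaCO3), y = n(MgCO3).
Titrant: 2x + 2y = 0.0212;  mass: 100.09x + 84.31y = 0.985
Solving, x = 5.82 × 10^-3 mol, y = 4.77 × 10^-3 mol
mass of CaCO3 = 5.82 × 10^-3 × 100.09 = 0.583 g

0.583 g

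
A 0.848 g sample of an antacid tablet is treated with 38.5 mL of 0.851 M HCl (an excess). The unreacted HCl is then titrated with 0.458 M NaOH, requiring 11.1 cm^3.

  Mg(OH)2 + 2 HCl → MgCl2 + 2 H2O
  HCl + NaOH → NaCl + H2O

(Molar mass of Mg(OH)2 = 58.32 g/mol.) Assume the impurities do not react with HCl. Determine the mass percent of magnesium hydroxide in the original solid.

n(HCl) added = 0.0385 × 0.851 = 0.0328 mol
n(NaOH) used in back-titration = 0.0111 × 0.458 = 5.08 × 10^-3 mol
n(HCl) left over = 5.08 × 10^-3 mol (1:1 ratio)
n(HCl) consumed by analyte = 0.0328 − 5.08 × 10^-3 = 0.0277 mol
From the 1:2 ratio, n(Mg(OH)2) = 1/2 × 0.0277 = 0.0138 mol
mass of Mg(OH)2 = 0.0138 × 58.32 = 0.807 g
% Mg(OH)2 = 0.807 / 0.848 × 100 = 95.2 %

95.2 %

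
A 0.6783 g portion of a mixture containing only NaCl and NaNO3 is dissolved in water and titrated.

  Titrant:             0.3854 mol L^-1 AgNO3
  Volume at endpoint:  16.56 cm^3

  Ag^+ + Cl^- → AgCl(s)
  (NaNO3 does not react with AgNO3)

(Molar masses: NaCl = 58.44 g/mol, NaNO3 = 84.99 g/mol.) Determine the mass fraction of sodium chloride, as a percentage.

n(AgNO3) = 0.01656 × 0.3854 = 6.382 × 10^-3 mol
Let x = n(NaCl), y = n(NaNO3).
Titrant: 1x = 6.382 × 10^-3;  mass: 58.44x + 84.99y = 0.6783
Solving, x = 6.382 × 10^-3 mol, y = 3.592 × 10^-3 mol
mass of NaCl = 6.382 × 10^-3 × 58.44 = 0.3730 g
% NaCl = 0.3730 / 0.6783 × 100 = 54.99 %

54.99 %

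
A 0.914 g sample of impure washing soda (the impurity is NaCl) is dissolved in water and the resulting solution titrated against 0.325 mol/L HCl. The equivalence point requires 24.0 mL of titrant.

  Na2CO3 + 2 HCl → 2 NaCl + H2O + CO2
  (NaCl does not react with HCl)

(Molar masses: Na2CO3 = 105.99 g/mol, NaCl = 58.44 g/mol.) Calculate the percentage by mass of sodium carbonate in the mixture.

n(HCl) = 0.0240 × 0.325 = 7.80 × 10^-3 mol
Let x = n(Na2CO3), y = n(NaCl).
Titrant: 2x = 7.80 × 10^-3;  mass: 105.99x + 58.44y = 0.914
Solving, x = 3.90 × 10^-3 mol, y = 8.57 × 10^-3 mol
mass of Na2CO3 = 3.90 × 10^-3 × 105.99 = 0.413 g
% Na2CO3 = 0.413 / 0.914 × 100 = 45.2 %

45.2 %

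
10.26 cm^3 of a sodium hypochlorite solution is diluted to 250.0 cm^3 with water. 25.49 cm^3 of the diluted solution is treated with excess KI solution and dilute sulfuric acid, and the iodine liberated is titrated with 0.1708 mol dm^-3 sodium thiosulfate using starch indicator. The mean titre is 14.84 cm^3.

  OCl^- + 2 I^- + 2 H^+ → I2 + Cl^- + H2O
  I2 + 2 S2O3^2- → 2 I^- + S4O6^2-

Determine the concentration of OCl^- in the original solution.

n(S2O3^2-) = 0.01484 × 0.1708 = 2.535 × 10^-3 mol
n(I2) = n(S2O3^2-)/2 = 1.267 × 10^-3 mol
n(OCl^-) in the aliquot = 1.267 × 10^-3 mol (1:1 ratio)
[OCl^-]_dilute = 1.267 × 10^-3 / 0.02549 = 0.04972 mol/L
[OCl^-]_original = 0.04972 × 250.0/10.26 = 1.211 mol/L

1.211 mol/L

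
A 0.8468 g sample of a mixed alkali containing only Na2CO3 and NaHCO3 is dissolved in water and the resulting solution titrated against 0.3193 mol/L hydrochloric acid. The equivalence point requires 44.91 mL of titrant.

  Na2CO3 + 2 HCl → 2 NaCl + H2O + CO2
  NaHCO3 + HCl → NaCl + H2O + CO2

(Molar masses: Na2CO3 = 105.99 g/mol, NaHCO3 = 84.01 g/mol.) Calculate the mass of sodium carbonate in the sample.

n(HCl) = 0.04491 × 0.3193 = 0.01434 mol
Let x = n(Na2CO3), y = n(NaHCO3).
Titrant: 2x + 1y = 0.01434;  mass: 105.99x + 84.01y = 0.8468
Solving, x = 5.770 × 10^-3 mol, y = 2.801 × 10^-3 mol
mass of Na2CO3 = 5.770 × 10^-3 × 105.99 = 0.6115 g

0.6115 g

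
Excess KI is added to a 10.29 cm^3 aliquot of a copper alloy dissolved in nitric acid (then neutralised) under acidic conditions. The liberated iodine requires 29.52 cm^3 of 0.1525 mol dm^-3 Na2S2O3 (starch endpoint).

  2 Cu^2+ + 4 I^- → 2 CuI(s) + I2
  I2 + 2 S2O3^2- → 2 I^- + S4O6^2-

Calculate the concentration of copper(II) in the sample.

0.4375 mol/L

n(S2O3^2-) = 0.02952 × 0.1525 = 4.502 × 10^-3 mol
n(I2) = n(S2O3^2-)/2 = 2.251 × 10^-3 mol
From the 2:1 ratio, n(Cu2+) in the aliquot = 2/1 × 2.251 × 10^-3 = 4.502 × 10^-3 mol
[Cu2+] = 4.502 × 10^-3 / 0.01029 = 0.4375 mol/L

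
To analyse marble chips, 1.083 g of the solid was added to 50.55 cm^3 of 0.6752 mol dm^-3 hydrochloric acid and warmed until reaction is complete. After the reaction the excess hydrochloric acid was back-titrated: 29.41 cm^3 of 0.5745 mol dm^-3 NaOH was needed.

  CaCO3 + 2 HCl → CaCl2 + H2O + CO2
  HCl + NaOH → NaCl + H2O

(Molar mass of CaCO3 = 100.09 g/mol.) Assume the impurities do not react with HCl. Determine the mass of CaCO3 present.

0.8625 g

n(HCl) added = 0.05055 × 0.6752 = 0.03413 mol
n(NaOH) used in back-titration = 0.02941 × 0.5745 = 0.01690 mol
n(HCl) left over = 0.01690 mol (1:1 ratio)
n(HCl) consumed by analyte = 0.03413 − 0.01690 = 0.01724 mol
From the 1:2 ratio, n(CaCO3) = 1/2 × 0.01724 = 8.618 × 10^-3 mol
mass of CaCO3 = 8.618 × 10^-3 × 100.09 = 0.8625 g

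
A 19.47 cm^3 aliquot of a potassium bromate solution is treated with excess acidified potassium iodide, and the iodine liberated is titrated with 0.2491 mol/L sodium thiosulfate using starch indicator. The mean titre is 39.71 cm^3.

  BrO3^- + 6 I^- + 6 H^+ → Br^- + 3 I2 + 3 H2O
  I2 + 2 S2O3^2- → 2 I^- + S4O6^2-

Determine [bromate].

0.08468 mol/L

n(S2O3^2-) = 0.03971 × 0.2491 = 9.892 × 10^-3 mol
n(I2) = n(S2O3^2-)/2 = 4.946 × 10^-3 mol
From the 1:3 ratio, n(BrO3^-) in the aliquot = 1/3 × 4.946 × 10^-3 = 1.649 × 10^-3 mol
[BrO3^-] = 1.649 × 10^-3 / 0.01947 = 0.08468 mol/L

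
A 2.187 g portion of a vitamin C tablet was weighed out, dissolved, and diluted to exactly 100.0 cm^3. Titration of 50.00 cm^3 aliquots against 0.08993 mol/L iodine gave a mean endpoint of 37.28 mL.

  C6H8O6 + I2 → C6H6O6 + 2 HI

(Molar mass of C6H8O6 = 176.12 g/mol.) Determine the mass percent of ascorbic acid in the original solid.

54.00 %

n(I2) per titration = 0.03728 × 0.08993 = 3.353 × 10^-3 mol
n(C6H8O6) in each aliquot = 3.353 × 10^-3 mol (1:1 ratio)
n(C6H8O6) in the whole flask = 3.353 × 10^-3 × 100.0/50.00 = 6.705 × 10^-3 mol
mass of C6H8O6 = 6.705 × 10^-3 × 176.12 = 1.181 g
% C6H8O6 = 1.181 / 2.187 × 100 = 54.00 %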